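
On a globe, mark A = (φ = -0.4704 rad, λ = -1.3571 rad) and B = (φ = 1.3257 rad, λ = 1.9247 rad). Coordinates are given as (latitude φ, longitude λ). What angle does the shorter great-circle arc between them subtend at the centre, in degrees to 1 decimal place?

130.8°

Let φ₁ = -0.4704 rad, φ₂ = 1.3257 rad, and Δλ = -3.0014 rad.
Haversine: a = sin²(Δφ/2) + cos φ₁ cos φ₂ sin²(Δλ/2) = 0.6117 + (0.8914)(0.2426)(0.9951) = 0.82693.
Central angle c = 2·arcsin(√a) = 2.28348 rad.
So the angular separation is 130.8°.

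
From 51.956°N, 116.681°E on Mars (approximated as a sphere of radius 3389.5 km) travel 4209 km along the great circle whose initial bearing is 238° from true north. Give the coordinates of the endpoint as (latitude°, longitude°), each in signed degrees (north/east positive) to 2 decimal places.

Angular distance δ = d/R = 4209/3389.5 = 1.24178 rad; initial bearing θ = 4.1539 rad.
sin φ₂ = sin φ₁ cos δ + cos φ₁ sin δ cos θ = (0.7875)(0.3231) + (0.6163)(0.9464)(-0.5299) = -0.0546, so φ₂ = -3.13°.
Δλ = atan2(sin θ sin δ cos φ₁, cos δ − sin φ₁ sin φ₂) = atan2(-0.4946, 0.3661) = -53.490°.
λ₂ = 116.681° − 53.490° = 63.19°.

-3.13°, 63.19°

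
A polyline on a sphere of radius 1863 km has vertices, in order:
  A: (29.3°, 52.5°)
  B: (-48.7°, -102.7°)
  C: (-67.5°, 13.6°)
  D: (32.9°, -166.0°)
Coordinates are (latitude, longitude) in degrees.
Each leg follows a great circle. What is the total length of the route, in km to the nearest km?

11468 km

Leg A→B: central angle 2.6685 rad, distance 4971.3 km.
Leg B→C: central angle 0.9494 rad, distance 1768.7 km.
Leg C→D: central angle 2.5377 rad, distance 4727.7 km.
Total: 4971.3 + 1768.7 + 4727.7 ≈ 11468 km.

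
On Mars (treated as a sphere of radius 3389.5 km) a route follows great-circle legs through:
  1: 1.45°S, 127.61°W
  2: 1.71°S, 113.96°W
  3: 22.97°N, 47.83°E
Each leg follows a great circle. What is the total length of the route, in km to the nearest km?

9820 km

Leg 1→2: central angle 0.2382 rad, distance 807.3 km.
Leg 2→3: central angle 2.6591 rad, distance 9013.1 km.
Total: 807.3 + 9013.1 ≈ 9820 km.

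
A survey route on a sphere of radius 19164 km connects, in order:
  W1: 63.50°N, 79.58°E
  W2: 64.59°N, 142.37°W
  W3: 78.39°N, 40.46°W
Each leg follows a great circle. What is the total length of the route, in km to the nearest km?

Leg W1→W2: central angle 0.8420 rad, distance 16136.3 km.
Leg W2→W3: central angle 0.5217 rad, distance 9998.4 km.
Total: 16136.3 + 9998.4 ≈ 26135 km.

26135 km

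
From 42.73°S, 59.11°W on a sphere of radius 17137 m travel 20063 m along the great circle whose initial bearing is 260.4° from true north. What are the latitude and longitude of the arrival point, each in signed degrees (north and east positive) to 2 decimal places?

Angular distance δ = d/R = 20063/17137 = 1.17074 rad; initial bearing θ = 4.5448 rad.
sin φ₂ = sin φ₁ cos δ + cos φ₁ sin δ cos θ = (-0.6785)(0.3895) + (0.7346)(0.9210)(-0.1668) = -0.3771, so φ₂ = -22.15°.
Δλ = atan2(sin θ sin δ cos φ₁, cos δ − sin φ₁ sin φ₂) = atan2(-0.6671, 0.1336) = -78.676°.
λ₂ = -59.110° − 78.676° = -137.79°.

-22.15°, -137.79°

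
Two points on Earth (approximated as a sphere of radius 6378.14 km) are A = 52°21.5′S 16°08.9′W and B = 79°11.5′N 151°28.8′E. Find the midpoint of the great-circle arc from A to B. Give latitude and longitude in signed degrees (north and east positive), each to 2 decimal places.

23.91°, -10.78°

Central angle δ = 2.6674 rad. Interpolating on the sphere with fraction f = 0.5:
P = [sin((1−f)δ)·A + sin(fδ)·B] / sin δ = 2.1288·A + 2.1288·B in Cartesian coordinates,
giving P = (0.8980, -0.1710, 0.4053), i.e. latitude 23.91°, longitude -10.78°.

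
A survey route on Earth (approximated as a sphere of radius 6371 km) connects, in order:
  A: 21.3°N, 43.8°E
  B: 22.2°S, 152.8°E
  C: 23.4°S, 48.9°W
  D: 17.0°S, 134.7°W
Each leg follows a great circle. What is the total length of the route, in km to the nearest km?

36035 km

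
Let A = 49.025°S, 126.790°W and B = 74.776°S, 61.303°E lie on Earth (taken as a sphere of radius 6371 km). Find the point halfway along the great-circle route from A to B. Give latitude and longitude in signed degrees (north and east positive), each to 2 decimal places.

Central angle δ = 0.9788 rad. Interpolating on the sphere with fraction f = 0.5:
P = [sin((1−f)δ)·A + sin(fδ)·B] / sin δ = 0.5665·A + 0.5665·B in Cartesian coordinates,
giving P = (-0.1510, -0.1670, -0.9743), i.e. latitude -76.99°, longitude -132.13°.

-76.99°, -132.13°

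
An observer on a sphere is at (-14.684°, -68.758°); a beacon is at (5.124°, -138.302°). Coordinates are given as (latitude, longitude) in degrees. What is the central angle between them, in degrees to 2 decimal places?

With latitudes φ₁ = -14.684°, φ₂ = 5.124° and longitude difference Δλ = -69.544°:
Haversine: a = sin²(Δφ/2) + cos φ₁ cos φ₂ sin²(Δλ/2) = 0.0296 + (0.9673)(0.9960)(0.3253) = 0.34296.
Central angle c = 2·arcsin(√a) = 1.25131 rad.
So the angular separation is 71.69°.

71.69°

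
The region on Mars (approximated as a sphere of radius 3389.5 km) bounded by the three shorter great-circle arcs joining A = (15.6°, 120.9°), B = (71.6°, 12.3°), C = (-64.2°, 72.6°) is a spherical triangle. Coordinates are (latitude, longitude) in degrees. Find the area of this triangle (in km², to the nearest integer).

Side lengths (central angles): a = 2.4755, b = 1.5340, c = 1.4119 rad; semiperimeter s = 2.7107.
By l'Huilier's theorem, tan(E/4) = √[tan(s/2) tan((s−a)/2) tan((s−b)/2) tan((s−c)/2)], giving spherical excess E = 1.9275 rad.
Area = E·R² = 1.9275 × (3389.5)² ≈ 22144605 km².

22144605 km²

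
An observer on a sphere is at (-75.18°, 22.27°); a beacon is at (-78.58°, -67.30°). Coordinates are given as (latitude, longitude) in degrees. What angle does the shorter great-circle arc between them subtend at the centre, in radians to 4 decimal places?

0.3240 rad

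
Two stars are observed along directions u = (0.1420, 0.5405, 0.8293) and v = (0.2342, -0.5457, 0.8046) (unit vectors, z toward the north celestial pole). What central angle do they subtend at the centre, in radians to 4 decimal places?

1.1532 rad

u·v = 0.4056; |u| = 1.0000, |v| = 1.0000.
cos θ = (u·v)/(|u||v|) = 0.4055, so θ = 1.1532 rad.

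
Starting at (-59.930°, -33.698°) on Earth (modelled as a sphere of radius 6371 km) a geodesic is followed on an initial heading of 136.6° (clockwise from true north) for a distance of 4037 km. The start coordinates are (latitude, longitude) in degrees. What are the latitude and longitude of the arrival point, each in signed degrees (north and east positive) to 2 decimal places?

-65.92°, 51.88°

Angular distance δ = d/R = 4037/6371 = 0.63365 rad; initial bearing θ = 2.3841 rad.
sin φ₂ = sin φ₁ cos δ + cos φ₁ sin δ cos θ = (-0.8654)(0.8059) + (0.5011)(0.5921)(-0.7266) = -0.9130, so φ₂ = -65.92°.
Δλ = atan2(sin θ sin δ cos φ₁, cos δ − sin φ₁ sin φ₂) = atan2(0.2038, 0.0158) = 85.574°.
λ₂ = -33.698° + 85.574° = 51.88°.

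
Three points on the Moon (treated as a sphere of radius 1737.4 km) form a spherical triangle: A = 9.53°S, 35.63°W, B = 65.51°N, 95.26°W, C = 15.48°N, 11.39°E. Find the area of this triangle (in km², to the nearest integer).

Side lengths (central angles): a = 1.4420, b = 0.9226, c = 1.5147 rad; semiperimeter s = 1.9397.
By l'Huilier's theorem, tan(E/4) = √[tan(s/2) tan((s−a)/2) tan((s−b)/2) tan((s−c)/2)], giving spherical excess E = 0.8323 rad.
Area = E·R² = 0.8323 × (1737.4)² ≈ 2512229 km².

2512229 km²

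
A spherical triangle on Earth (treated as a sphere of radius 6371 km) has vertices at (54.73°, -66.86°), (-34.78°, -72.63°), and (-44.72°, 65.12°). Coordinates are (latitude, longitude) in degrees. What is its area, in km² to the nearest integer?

108407642 km²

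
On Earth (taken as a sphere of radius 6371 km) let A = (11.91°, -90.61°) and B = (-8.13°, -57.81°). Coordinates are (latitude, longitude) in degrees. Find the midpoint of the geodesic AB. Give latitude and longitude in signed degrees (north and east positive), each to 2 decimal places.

1.97°, -74.11°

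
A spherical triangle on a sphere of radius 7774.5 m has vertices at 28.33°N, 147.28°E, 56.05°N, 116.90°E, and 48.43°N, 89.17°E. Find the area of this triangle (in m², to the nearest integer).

5056279 m²

Side lengths (central angles): a = 0.3220, b = 0.8452, c = 0.6133 rad; semiperimeter s = 0.8903.
By l'Huilier's theorem, tan(E/4) = √[tan(s/2) tan((s−a)/2) tan((s−b)/2) tan((s−c)/2)], giving spherical excess E = 0.0837 rad.
Area = E·R² = 0.0837 × (7774.5)² ≈ 5056279 m².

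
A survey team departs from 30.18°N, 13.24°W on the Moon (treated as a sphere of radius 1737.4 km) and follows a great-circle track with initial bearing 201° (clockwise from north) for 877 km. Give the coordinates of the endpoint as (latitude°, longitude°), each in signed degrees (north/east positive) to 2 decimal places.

2.85°, -23.23°

Angular distance δ = d/R = 877/1737.4 = 0.50478 rad; initial bearing θ = 3.5081 rad.
sin φ₂ = sin φ₁ cos δ + cos φ₁ sin δ cos θ = (0.5027)(0.8753) + (0.8645)(0.4836)(-0.9336) = 0.0497, so φ₂ = 2.85°.
Δλ = atan2(sin θ sin δ cos φ₁, cos δ − sin φ₁ sin φ₂) = atan2(-0.1498, 0.8503) = -9.993°.
λ₂ = -13.240° − 9.993° = -23.23°.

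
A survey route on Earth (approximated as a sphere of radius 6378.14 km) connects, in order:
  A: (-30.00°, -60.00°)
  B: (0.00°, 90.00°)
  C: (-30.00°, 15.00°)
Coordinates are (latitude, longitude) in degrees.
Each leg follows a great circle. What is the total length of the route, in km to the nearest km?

Leg A→B: central angle 2.4189 rad, distance 15427.8 km.
Leg B→C: central angle 1.3447 rad, distance 8576.9 km.
Total: 15427.8 + 8576.9 ≈ 24005 km.

24005 km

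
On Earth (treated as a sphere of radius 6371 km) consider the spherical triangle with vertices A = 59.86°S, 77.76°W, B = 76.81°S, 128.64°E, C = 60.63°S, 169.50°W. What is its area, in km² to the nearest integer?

6710453 km²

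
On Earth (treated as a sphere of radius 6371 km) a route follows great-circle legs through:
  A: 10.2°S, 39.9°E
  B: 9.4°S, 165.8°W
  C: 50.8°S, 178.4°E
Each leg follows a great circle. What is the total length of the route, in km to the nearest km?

21258 km

Leg A→B: central angle 2.5792 rad, distance 16432.4 km.
Leg B→C: central angle 0.7575 rad, distance 4826.1 km.
Total: 16432.4 + 4826.1 ≈ 21258 km.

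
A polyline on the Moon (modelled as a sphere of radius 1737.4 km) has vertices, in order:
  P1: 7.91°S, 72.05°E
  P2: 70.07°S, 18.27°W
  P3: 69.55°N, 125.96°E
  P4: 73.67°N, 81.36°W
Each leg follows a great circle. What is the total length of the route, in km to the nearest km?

8679 km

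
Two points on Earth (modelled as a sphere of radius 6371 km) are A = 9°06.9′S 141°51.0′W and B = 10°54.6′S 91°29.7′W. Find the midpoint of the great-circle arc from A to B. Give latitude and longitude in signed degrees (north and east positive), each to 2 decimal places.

-11.04°, -116.75°

The central angle between A and B is δ = 0.8651 rad.
With f = 0.5, the slerp weights are sin((1−f)δ)/sin δ = 0.5507 and sin(fδ)/sin δ = 0.5507.
Weighted sum of the unit vectors: (0.5507)·(-0.7765,-0.6099,-0.1584) + (0.5507)·(-0.0256,-0.9816,-0.1893) = (-0.4417, -0.8765, -0.1915).
Converting back: φ = atan2(z, √(x²+y²)) = -11.04°, λ = atan2(y, x) = -116.75°.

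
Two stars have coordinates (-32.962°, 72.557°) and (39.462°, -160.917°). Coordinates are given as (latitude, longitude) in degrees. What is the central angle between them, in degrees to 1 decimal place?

137.0°

With latitudes φ₁ = -32.962°, φ₂ = 39.462° and longitude difference Δλ = 126.526°:
Haversine: a = sin²(Δφ/2) + cos φ₁ cos φ₂ sin²(Δλ/2) = 0.3490 + (0.8390)(0.7720)(0.7976) = 0.86567.
Central angle c = 2·arcsin(√a) = 2.39109 rad.
So the angular separation is 137.0°.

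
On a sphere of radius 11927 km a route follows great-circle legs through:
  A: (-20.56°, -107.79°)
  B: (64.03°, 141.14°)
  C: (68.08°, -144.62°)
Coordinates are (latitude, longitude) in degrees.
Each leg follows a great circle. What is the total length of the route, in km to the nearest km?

Leg A→B: central angle 2.0523 rad, distance 24478.0 km.
Leg B→C: central angle 0.4982 rad, distance 5942.4 km.
Total: 24478.0 + 5942.4 ≈ 30420 km.

30420 km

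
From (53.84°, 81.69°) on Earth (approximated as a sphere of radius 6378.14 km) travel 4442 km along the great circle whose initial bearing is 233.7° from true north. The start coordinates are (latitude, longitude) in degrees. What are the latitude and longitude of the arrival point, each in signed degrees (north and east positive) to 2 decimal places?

23.28°, 47.44°

Angular distance δ = d/R = 4442/6378.14 = 0.69644 rad; initial bearing θ = 4.0788 rad.
sin φ₂ = sin φ₁ cos δ + cos φ₁ sin δ cos θ = (0.8074)(0.7671) + (0.5900)(0.6415)(-0.5920) = 0.3953, so φ₂ = 23.28°.
Δλ = atan2(sin θ sin δ cos φ₁, cos δ − sin φ₁ sin φ₂) = atan2(-0.3050, 0.4480) = -34.252°.
λ₂ = 81.690° − 34.252° = 47.44°.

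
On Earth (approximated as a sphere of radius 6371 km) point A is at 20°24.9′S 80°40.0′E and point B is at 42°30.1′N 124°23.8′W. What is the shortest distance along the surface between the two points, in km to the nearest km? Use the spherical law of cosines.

Let φ₁ = -0.3563 rad, φ₂ = 0.7418 rad, and Δλ = 2.7042 rad.
cos c = sin φ₁ sin φ₂ + cos φ₁ cos φ₂ cos Δλ = (-0.3488)(0.6756) + (0.9372)(0.7373)(-0.9058) = -0.86156,
so c = arccos(-0.86156) = 2.60912 rad.
Distance = R·c = 6371 × 2.6091 ≈ 16623 km.

16623 km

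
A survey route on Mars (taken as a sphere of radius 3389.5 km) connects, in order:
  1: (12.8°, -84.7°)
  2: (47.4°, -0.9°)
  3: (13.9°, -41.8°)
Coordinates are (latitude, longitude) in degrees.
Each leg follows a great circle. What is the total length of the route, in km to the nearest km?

Leg 1→2: central angle 1.3342 rad, distance 4522.4 km.
Leg 2→3: central angle 0.8319 rad, distance 2819.7 km.
Total: 4522.4 + 2819.7 ≈ 7342 km.

7342 km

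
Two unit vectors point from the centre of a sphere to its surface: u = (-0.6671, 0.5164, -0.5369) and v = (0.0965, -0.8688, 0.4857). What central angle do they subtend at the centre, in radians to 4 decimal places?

2.4556 rad

u·v = -0.7738; |u| = 1.0000, |v| = 1.0000.
cos θ = (u·v)/(|u||v|) = -0.7738, so θ = 2.4556 rad.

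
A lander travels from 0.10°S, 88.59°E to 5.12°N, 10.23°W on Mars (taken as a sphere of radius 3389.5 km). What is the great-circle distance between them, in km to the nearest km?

In radians: φ₁ = -0.0017, φ₂ = 0.0894, Δλ = -98.820° = -1.7247 rad.
cos c = sin φ₁ sin φ₂ + cos φ₁ cos φ₂ cos Δλ = (-0.0017)(0.0892) + (1.0000)(0.9960)(-0.1533) = -0.15287,
so c = arccos(-0.15287) = 1.72427 rad.
Distance = R·c = 3389.5 × 1.7243 ≈ 5844 km.

5844 km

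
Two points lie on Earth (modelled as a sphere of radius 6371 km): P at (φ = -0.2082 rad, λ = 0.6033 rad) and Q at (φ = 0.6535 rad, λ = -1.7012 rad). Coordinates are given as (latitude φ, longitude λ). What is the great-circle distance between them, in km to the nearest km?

Let φ₁ = -0.2082 rad, φ₂ = 0.6535 rad, and Δλ = -2.3045 rad.
cos c = sin φ₁ sin φ₂ + cos φ₁ cos φ₂ cos Δλ = (-0.2067)(0.6080) + (0.9784)(0.7940)(-0.6696) = -0.64584,
so c = arccos(-0.64584) = 2.27292 rad.
Distance = R·c = 6371 × 2.2729 ≈ 14481 km.

14481 km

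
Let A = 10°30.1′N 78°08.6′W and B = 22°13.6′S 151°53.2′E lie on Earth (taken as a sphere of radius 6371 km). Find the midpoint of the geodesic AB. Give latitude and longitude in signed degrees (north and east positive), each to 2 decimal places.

-13.62°, -139.43°

Central angle δ = 2.2832 rad. Interpolating on the sphere with fraction f = 0.5:
P = [sin((1−f)δ)·A + sin(fδ)·B] / sin δ = 1.2015·A + 1.2015·B in Cartesian coordinates,
giving P = (-0.7383, -0.6321, -0.2355), i.e. latitude -13.62°, longitude -139.43°.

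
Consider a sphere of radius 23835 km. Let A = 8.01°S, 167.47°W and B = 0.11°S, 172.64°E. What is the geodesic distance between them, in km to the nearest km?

8877 km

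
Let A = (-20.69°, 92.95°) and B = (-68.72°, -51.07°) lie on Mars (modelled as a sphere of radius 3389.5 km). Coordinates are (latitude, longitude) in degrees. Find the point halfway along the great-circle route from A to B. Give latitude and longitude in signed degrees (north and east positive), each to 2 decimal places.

-62.24°, 74.57°

The central angle between A and B is δ = 1.5163 rad.
With f = 0.5, the slerp weights are sin((1−f)δ)/sin δ = 0.6886 and sin(fδ)/sin δ = 0.6886.
Weighted sum of the unit vectors: (0.6886)·(-0.0481,0.9343,-0.3533) + (0.6886)·(0.2281,-0.2823,-0.9318) = (0.1239, 0.4489, -0.8849).
Converting back: φ = atan2(z, √(x²+y²)) = -62.24°, λ = atan2(y, x) = 74.57°.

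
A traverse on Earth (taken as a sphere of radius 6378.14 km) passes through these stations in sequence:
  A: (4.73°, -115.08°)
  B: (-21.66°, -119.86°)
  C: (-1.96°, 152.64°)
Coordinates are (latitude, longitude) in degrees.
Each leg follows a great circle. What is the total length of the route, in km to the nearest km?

Leg A→B: central angle 0.4678 rad, distance 2983.6 km.
Leg B→C: central angle 1.5176 rad, distance 9679.7 km.
Total: 2983.6 + 9679.7 ≈ 12663 km.

12663 km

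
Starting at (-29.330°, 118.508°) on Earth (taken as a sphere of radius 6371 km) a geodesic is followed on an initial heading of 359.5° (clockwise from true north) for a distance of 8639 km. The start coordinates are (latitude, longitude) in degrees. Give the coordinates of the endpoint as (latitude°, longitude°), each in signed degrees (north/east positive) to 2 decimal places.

48.36°, 117.77°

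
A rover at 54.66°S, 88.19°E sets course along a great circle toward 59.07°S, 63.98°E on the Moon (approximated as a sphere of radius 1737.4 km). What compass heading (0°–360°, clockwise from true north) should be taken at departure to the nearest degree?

With φ₁ = -0.9540, φ₂ = -1.0310, Δλ = -0.4225 rad, the forward-azimuth formula gives
θ = atan2( sin Δλ cos φ₂ , cos φ₁ sin φ₂ − sin φ₁ cos φ₂ cos Δλ ) = atan2(-0.2108, -0.1138) = -118.36°.
Adding 360° brings this into [0°, 360°): 242°.

242°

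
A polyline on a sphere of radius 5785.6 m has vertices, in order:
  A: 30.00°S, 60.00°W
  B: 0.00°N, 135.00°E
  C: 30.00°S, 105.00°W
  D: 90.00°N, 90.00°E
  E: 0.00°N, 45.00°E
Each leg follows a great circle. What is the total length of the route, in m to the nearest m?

Leg A→B: central angle 2.5617 rad, distance 14820.9 m.
Leg B→C: central angle 2.0186 rad, distance 11679.0 m.
Leg C→D: central angle 2.0944 rad, distance 12117.3 m.
Leg D→E: central angle 1.5708 rad, distance 9088.0 m.
Total: 14820.9 + 11679.0 + 12117.3 + 9088.0 ≈ 47705 m.

47705 m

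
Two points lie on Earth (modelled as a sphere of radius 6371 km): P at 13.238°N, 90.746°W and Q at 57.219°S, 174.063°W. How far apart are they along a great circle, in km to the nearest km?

With latitudes φ₁ = 13.238°, φ₂ = -57.219° and longitude difference Δλ = -83.317°:
cos c = sin φ₁ sin φ₂ + cos φ₁ cos φ₂ cos Δλ = (0.2290)(-0.8407) + (0.9734)(0.5414)(0.1164) = -0.13119,
so c = arccos(-0.13119) = 1.70237 rad.
Distance = R·c = 6371 × 1.7024 ≈ 10846 km.

10846 km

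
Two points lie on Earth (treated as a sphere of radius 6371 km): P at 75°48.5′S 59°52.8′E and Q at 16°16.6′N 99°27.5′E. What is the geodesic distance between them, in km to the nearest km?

10584 km

With latitudes φ₁ = -75.808°, φ₂ = 16.277° and longitude difference Δλ = 39.578°:
Haversine: a = sin²(Δφ/2) + cos φ₁ cos φ₂ sin²(Δλ/2) = 0.5182 + (0.2452)(0.9599)(0.1146) = 0.54517.
Central angle c = 2·arcsin(√a) = 1.66125 rad.
Distance = R·c = 6371 × 1.6613 ≈ 10584 km.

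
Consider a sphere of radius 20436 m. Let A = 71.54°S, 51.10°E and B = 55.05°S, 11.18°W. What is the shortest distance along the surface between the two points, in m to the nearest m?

10870 m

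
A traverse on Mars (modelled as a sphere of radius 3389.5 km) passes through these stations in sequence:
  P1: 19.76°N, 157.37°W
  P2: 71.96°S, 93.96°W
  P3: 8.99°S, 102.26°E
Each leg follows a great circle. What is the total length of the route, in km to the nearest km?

11793 km

Leg P1→P2: central angle 1.7630 rad, distance 5975.6 km.
Leg P2→P3: central angle 1.7164 rad, distance 5817.8 km.
Total: 5975.6 + 5817.8 ≈ 11793 km.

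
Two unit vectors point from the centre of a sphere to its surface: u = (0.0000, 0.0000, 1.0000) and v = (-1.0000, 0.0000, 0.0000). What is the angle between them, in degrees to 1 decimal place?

u·v = 0.0000; |u| = 1.0000, |v| = 1.0000.
cos θ = (u·v)/(|u||v|) = 0.0000, so θ = 90.0°.

90.0°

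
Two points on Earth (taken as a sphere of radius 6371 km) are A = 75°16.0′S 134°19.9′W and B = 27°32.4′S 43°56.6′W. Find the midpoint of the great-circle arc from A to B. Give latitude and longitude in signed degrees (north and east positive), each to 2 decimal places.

-57.21°, -59.98°

Central angle δ = 1.1089 rad. Interpolating on the sphere with fraction f = 0.5:
P = [sin((1−f)δ)·A + sin(fδ)·B] / sin δ = 0.5881·A + 0.5881·B in Cartesian coordinates,
giving P = (0.2710, -0.4689, -0.8407), i.e. latitude -57.21°, longitude -59.98°.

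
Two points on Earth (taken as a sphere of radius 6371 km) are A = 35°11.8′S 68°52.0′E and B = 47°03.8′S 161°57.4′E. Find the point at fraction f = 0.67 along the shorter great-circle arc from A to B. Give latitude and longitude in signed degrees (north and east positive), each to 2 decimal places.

-52.81°, 128.47°

Central angle δ = 1.1680 rad. Interpolating on the sphere with fraction f = 0.67:
P = [sin((1−f)δ)·A + sin(fδ)·B] / sin δ = 0.4087·A + 0.7664·B in Cartesian coordinates,
giving P = (-0.3760, 0.4732, -0.7967), i.e. latitude -52.81°, longitude 128.47°.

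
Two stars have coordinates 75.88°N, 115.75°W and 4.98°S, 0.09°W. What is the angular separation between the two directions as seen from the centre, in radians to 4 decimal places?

1.7614 rad

With latitudes φ₁ = 75.880°, φ₂ = -4.980° and longitude difference Δλ = 115.660°:
cos c = sin φ₁ sin φ₂ + cos φ₁ cos φ₂ cos Δλ = (0.9698)(-0.0868) + (0.2440)(0.9962)(-0.4330) = -0.18943,
so c = arccos(-0.18943) = 1.76137 rad.
So the angular separation is 1.7614 rad.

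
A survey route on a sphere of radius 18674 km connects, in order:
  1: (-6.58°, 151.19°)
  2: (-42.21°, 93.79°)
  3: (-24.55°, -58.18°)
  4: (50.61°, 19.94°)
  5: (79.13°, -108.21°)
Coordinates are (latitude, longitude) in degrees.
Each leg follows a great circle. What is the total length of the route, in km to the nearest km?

Leg 1→2: central angle 1.0776 rad, distance 20123.6 km.
Leg 2→3: central angle 1.8918 rad, distance 35328.2 km.
Leg 3→4: central angle 1.7745 rad, distance 33136.6 km.
Leg 4→5: central angle 0.8161 rad, distance 15240.2 km.
Total: 20123.6 + 35328.2 + 33136.6 + 15240.2 ≈ 103829 km.

103829 km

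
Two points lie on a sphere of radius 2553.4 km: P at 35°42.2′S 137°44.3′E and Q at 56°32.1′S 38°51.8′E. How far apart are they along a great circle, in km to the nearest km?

In radians: φ₁ = -0.6231, φ₂ = -0.9867, Δλ = -98.875° = -1.7257 rad.
cos c = sin φ₁ sin φ₂ + cos φ₁ cos φ₂ cos Δλ = (-0.5836)(-0.8342) + (0.8120)(0.5514)(-0.1543) = 0.41776,
so c = arccos(0.41776) = 1.13982 rad.
Distance = R·c = 2553.4 × 1.1398 ≈ 2910 km.

2910 km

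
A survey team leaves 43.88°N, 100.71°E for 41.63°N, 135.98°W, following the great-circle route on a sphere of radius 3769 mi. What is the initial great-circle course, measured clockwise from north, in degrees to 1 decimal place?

39.3°

Δλ = 123.310° = 2.1522 rad.
y = sin Δλ · cos φ₂ = (0.8357)(0.7475) = 0.6247
x = cos φ₁ sin φ₂ − sin φ₁ cos φ₂ cos Δλ = (0.7208)(0.6643) − (0.6932)(0.7475)(-0.5492) = 0.7634
θ = atan2(y, x) = 39.29°, so the bearing is 39.3°.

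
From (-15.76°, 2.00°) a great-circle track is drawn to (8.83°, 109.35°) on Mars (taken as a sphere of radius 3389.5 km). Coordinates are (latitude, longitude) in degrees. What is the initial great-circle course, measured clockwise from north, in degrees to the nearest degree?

86°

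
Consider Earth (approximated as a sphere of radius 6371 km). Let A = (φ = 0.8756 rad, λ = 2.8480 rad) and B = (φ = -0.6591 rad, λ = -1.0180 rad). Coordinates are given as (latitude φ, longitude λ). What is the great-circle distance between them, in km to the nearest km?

16474 km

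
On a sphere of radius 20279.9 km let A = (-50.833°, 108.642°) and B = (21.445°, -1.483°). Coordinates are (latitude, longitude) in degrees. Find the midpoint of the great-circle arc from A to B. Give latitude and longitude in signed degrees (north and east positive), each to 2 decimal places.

-23.83°, 38.25°

The central angle between A and B is δ = 2.0780 rad.
With f = 0.5, the slerp weights are sin((1−f)δ)/sin δ = 0.9860 and sin(fδ)/sin δ = 0.9860.
Weighted sum of the unit vectors: (0.9860)·(-0.2019,0.5984,-0.7753) + (0.9860)·(0.9305,-0.0241,0.3656) = (0.7184, 0.5663, -0.4040).
Converting back: φ = atan2(z, √(x²+y²)) = -23.83°, λ = atan2(y, x) = 38.25°.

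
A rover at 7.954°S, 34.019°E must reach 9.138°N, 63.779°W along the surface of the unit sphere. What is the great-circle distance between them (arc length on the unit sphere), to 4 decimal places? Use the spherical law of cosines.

1.7261

With latitudes φ₁ = -7.954°, φ₂ = 9.138° and longitude difference Δλ = -97.798°:
cos c = sin φ₁ sin φ₂ + cos φ₁ cos φ₂ cos Δλ = (-0.1384)(0.1588) + (0.9904)(0.9873)(-0.1357) = -0.15465,
so c = arccos(-0.15465) = 1.72607 rad.
On the unit sphere the arc length equals the central angle: 1.7261.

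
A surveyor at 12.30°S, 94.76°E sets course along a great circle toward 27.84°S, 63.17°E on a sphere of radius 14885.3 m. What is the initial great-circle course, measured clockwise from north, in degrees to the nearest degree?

237°

With φ₁ = -0.2147, φ₂ = -0.4859, Δλ = -0.5513 rad, the forward-azimuth formula gives
θ = atan2( sin Δλ cos φ₂ , cos φ₁ sin φ₂ − sin φ₁ cos φ₂ cos Δλ ) = atan2(-0.4632, -0.2958) = -122.56°.
Adding 360° brings this into [0°, 360°): 237°.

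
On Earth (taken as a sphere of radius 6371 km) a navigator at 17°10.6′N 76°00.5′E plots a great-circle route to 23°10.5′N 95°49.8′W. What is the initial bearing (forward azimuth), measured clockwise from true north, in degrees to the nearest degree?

Δλ = -171.838° = -2.9991 rad.
y = sin Δλ · cos φ₂ = (-0.1420)(0.9193) = -0.1305
x = cos φ₁ sin φ₂ − sin φ₁ cos φ₂ cos Δλ = (0.9554)(0.3935) − (0.2953)(0.9193)(-0.9899) = 0.6447
θ = atan2(y, x) = -11.44°; adding 360° gives 349°.

349°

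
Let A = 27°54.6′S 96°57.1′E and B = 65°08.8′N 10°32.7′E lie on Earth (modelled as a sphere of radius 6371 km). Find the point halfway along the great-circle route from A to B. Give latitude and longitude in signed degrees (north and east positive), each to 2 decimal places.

Central angle δ = 1.9839 rad. Interpolating on the sphere with fraction f = 0.5:
P = [sin((1−f)δ)·A + sin(fδ)·B] / sin δ = 0.9140·A + 0.9140·B in Cartesian coordinates,
giving P = (0.2799, 0.8720, 0.4015), i.e. latitude 23.67°, longitude 72.20°.

23.67°, 72.20°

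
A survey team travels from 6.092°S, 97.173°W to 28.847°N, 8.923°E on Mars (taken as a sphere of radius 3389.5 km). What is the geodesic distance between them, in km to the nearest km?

Let φ₁ = -0.1063 rad, φ₂ = 0.5035 rad, and Δλ = 1.8517 rad.
Haversine: a = sin²(Δφ/2) + cos φ₁ cos φ₂ sin²(Δλ/2) = 0.0901 + (0.9944)(0.8759)(0.6386) = 0.64634.
Central angle c = 2·arcsin(√a) = 1.86782 rad.
Distance = R·c = 3389.5 × 1.8678 ≈ 6331 km.

6331 km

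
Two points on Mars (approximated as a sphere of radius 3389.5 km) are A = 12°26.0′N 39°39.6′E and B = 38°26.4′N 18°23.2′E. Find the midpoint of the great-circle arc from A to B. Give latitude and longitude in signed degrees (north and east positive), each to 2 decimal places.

Central angle δ = 0.5612 rad. Interpolating on the sphere with fraction f = 0.5:
P = [sin((1−f)δ)·A + sin(fδ)·B] / sin δ = 0.5204·A + 0.5204·B in Cartesian coordinates,
giving P = (0.7780, 0.4529, 0.4355), i.e. latitude 25.82°, longitude 30.21°.

25.82°, 30.21°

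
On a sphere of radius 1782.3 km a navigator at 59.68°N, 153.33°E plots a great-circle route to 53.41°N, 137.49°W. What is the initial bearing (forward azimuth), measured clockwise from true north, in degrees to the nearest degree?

68°

With φ₁ = 1.0416, φ₂ = 0.9322, Δλ = 1.2074 rad, the forward-azimuth formula gives
θ = atan2( sin Δλ cos φ₂ , cos φ₁ sin φ₂ − sin φ₁ cos φ₂ cos Δλ ) = atan2(0.5572, 0.2224) = 68.24°.
So the initial bearing is 68°.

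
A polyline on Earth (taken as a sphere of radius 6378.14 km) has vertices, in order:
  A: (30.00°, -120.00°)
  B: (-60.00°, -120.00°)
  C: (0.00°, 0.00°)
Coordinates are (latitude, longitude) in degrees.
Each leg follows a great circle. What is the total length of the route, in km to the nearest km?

21649 km

Leg A→B: central angle 1.5708 rad, distance 10018.8 km.
Leg B→C: central angle 1.8235 rad, distance 11630.4 km.
Total: 10018.8 + 11630.4 ≈ 21649 km.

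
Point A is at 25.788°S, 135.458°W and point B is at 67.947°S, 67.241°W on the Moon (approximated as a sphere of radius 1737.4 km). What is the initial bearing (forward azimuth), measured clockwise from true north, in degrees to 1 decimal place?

155.7°

With φ₁ = -0.4501, φ₂ = -1.1859, Δλ = 1.1906 rad, the forward-azimuth formula gives
θ = atan2( sin Δλ cos φ₂ , cos φ₁ sin φ₂ − sin φ₁ cos φ₂ cos Δλ ) = atan2(0.3487, -0.7739) = 155.75°.
So the initial bearing is 155.7°.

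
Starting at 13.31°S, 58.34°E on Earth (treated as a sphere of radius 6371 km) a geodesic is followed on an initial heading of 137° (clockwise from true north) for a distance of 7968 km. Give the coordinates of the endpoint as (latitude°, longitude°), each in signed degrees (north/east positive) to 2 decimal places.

-48.42°, 135.60°

Angular distance δ = d/R = 7968/6371 = 1.25067 rad; initial bearing θ = 2.3911 rad.
sin φ₂ = sin φ₁ cos δ + cos φ₁ sin δ cos θ = (-0.2302)(0.3147) + (0.9731)(0.9492)(-0.7314) = -0.7480, so φ₂ = -48.42°.
Δλ = atan2(sin θ sin δ cos φ₁, cos δ − sin φ₁ sin φ₂) = atan2(0.6300, 0.1425) = 77.255°.
λ₂ = 58.340° + 77.255° = 135.60°.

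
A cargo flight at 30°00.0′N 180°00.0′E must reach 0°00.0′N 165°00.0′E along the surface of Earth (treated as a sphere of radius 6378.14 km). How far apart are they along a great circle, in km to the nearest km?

Let φ₁ = 0.5236 rad, φ₂ = 0.0000 rad, and Δλ = -0.2618 rad.
Haversine: a = sin²(Δφ/2) + cos φ₁ cos φ₂ sin²(Δλ/2) = 0.0670 + (0.8660)(1.0000)(0.0170) = 0.08174.
Central angle c = 2·arcsin(√a) = 0.57990 rad.
Distance = R·c = 6378.14 × 0.5799 ≈ 3699 km.

3699 km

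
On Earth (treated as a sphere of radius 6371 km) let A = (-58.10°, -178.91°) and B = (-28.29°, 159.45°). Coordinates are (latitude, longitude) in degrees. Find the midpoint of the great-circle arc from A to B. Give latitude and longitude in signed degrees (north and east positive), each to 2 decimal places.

The central angle between A and B is δ = 0.5829 rad.
With f = 0.5, the slerp weights are sin((1−f)δ)/sin δ = 0.5220 and sin(fδ)/sin δ = 0.5220.
Weighted sum of the unit vectors: (0.5220)·(-0.5283,-0.0101,-0.8490) + (0.5220)·(-0.8245,0.3091,-0.4739) = (-0.7062, 0.1561, -0.6906).
Converting back: φ = atan2(z, √(x²+y²)) = -43.68°, λ = atan2(y, x) = 167.54°.

-43.68°, 167.54°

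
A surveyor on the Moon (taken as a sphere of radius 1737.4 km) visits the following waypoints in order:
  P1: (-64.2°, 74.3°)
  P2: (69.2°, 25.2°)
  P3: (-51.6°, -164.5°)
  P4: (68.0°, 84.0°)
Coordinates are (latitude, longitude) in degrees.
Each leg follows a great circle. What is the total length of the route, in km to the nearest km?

13459 km

Leg P1→P2: central angle 2.4045 rad, distance 4177.6 km.
Leg P2→P3: central angle 2.8242 rad, distance 4906.7 km.
Leg P3→P4: central angle 2.5182 rad, distance 4375.1 km.
Total: 4177.6 + 4906.7 + 4375.1 ≈ 13459 km.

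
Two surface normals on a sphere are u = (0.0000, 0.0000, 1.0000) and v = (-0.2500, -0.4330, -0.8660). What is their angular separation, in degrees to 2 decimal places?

u·v = -0.8660; |u| = 1.0000, |v| = 1.0000.
cos θ = (u·v)/(|u||v|) = -0.8660, so θ = 150.00°.

150.00°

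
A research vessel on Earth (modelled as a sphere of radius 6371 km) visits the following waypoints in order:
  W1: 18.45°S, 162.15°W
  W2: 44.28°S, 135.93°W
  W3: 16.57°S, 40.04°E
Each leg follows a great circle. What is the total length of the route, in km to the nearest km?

Leg W1→W2: central angle 0.5913 rad, distance 3767.2 km.
Leg W2→W3: central angle 2.0776 rad, distance 13236.5 km.
Total: 3767.2 + 13236.5 ≈ 17004 km.

17004 km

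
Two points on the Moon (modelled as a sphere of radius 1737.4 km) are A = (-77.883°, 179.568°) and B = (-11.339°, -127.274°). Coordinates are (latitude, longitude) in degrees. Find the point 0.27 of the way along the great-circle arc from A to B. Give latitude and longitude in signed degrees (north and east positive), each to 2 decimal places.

-62.07°, -144.67°

The central angle between A and B is δ = 1.2497 rad.
With f = 0.27, the slerp weights are sin((1−f)δ)/sin δ = 0.8335 and sin(fδ)/sin δ = 0.3489.
Weighted sum of the unit vectors: (0.8335)·(-0.2099,0.0016,-0.9777) + (0.3489)·(-0.5938,-0.7802,-0.1966) = (-0.3821, -0.2709, -0.8835).
Converting back: φ = atan2(z, √(x²+y²)) = -62.07°, λ = atan2(y, x) = -144.67°.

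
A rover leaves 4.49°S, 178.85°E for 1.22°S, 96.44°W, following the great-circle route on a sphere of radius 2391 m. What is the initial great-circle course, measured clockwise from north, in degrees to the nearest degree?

Δλ = 84.710° = 1.4785 rad.
y = sin Δλ · cos φ₂ = (0.9957)(0.9998) = 0.9955
x = cos φ₁ sin φ₂ − sin φ₁ cos φ₂ cos Δλ = (0.9969)(-0.0213) − (-0.0783)(0.9998)(0.0922) = -0.0140
θ = atan2(y, x) = 90.81°, so the bearing is 91°.

91°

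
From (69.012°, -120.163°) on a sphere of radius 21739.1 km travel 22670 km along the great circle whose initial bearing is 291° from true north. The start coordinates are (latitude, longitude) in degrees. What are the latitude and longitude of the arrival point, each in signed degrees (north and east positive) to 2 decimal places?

Angular distance δ = d/R = 22670/21739.1 = 1.04282 rad; initial bearing θ = 5.0789 rad.
sin φ₂ = sin φ₁ cos δ + cos φ₁ sin δ cos θ = (0.9337)(0.5038) + (0.3582)(0.8638)(0.3584) = 0.5812, so φ₂ = 35.54°.
Δλ = atan2(sin θ sin δ cos φ₁, cos δ − sin φ₁ sin φ₂) = atan2(-0.2888, -0.0389) = -97.669°.
λ₂ = -120.163° − 97.669° = -217.83° → 142.17° after wrapping to (−180°, 180°].

35.54°, 142.17°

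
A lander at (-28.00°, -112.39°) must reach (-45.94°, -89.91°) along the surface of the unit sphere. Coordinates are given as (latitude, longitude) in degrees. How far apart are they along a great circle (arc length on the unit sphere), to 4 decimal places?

0.4401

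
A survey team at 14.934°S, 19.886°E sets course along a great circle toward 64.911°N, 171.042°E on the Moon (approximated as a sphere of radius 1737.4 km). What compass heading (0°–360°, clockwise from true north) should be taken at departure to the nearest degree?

15°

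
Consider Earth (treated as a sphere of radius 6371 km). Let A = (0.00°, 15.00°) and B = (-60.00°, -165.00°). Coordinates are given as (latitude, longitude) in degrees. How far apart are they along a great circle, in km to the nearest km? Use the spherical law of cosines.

In radians: φ₁ = 0.0000, φ₂ = -1.0472, Δλ = -180.000° = -3.1416 rad.
cos c = sin φ₁ sin φ₂ + cos φ₁ cos φ₂ cos Δλ = (0.0000)(-0.8660) + (1.0000)(0.5000)(-1.0000) = -0.50000,
so c = arccos(-0.50000) = 2.09440 rad.
Distance = R·c = 6371 × 2.0944 ≈ 13343 km.

13343 km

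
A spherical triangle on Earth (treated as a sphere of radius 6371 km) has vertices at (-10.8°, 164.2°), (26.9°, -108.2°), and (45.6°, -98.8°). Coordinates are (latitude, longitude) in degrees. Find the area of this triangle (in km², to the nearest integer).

Side lengths (central angles): a = 0.3516, b = 1.7902, c = 1.6189 rad; semiperimeter s = 1.8803.
By l'Huilier's theorem, tan(E/4) = √[tan(s/2) tan((s−a)/2) tan((s−b)/2) tan((s−c)/2)], giving spherical excess E = 0.3521 rad.
Area = E·R² = 0.3521 × (6371)² ≈ 14290499 km².

14290499 km²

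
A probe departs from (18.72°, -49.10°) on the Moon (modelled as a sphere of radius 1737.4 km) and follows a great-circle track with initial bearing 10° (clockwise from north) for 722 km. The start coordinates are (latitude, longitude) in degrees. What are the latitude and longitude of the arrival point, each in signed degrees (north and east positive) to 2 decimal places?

Angular distance δ = d/R = 722/1737.4 = 0.41556 rad; initial bearing θ = 0.1745 rad.
sin φ₂ = sin φ₁ cos δ + cos φ₁ sin δ cos θ = (0.3209)(0.9149) + (0.9471)(0.4037)(0.9848) = 0.6702, so φ₂ = 42.08°.
Δλ = atan2(sin θ sin δ cos φ₁, cos δ − sin φ₁ sin φ₂) = atan2(0.0664, 0.6998) = 5.420°.
λ₂ = -49.100° + 5.420° = -43.68°.

42.08°, -43.68°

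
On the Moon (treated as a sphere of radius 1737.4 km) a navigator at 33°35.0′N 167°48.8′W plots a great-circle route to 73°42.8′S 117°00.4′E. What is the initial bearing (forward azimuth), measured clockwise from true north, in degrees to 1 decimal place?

With φ₁ = 0.5861, φ₂ = -1.2865, Δλ = -1.3121 rad, the forward-azimuth formula gives
θ = atan2( sin Δλ cos φ₂ , cos φ₁ sin φ₂ − sin φ₁ cos φ₂ cos Δλ ) = atan2(-0.2711, -0.8393) = -162.10°.
Adding 360° brings this into [0°, 360°): 197.9°.

197.9°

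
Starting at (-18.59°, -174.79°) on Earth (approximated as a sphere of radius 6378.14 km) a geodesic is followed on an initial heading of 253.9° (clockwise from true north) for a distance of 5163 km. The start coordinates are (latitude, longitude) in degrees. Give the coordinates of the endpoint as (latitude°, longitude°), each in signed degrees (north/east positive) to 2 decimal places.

-24.22°, 135.51°

Angular distance δ = d/R = 5163/6378.14 = 0.80948 rad; initial bearing θ = 4.4314 rad.
sin φ₂ = sin φ₁ cos δ + cos φ₁ sin δ cos θ = (-0.3188)(0.6899) + (0.9478)(0.7239)(-0.2773) = -0.4102, so φ₂ = -24.22°.
Δλ = atan2(sin θ sin δ cos φ₁, cos δ − sin φ₁ sin φ₂) = atan2(-0.6592, 0.5591) = -49.699°.
λ₂ = -174.790° − 49.699° = -224.49° → 135.51° after wrapping to (−180°, 180°].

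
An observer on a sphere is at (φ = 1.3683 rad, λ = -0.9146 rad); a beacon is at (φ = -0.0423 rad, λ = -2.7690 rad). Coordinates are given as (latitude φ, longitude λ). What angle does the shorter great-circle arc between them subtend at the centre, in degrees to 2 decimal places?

95.60°

In radians: φ₁ = 1.3683, φ₂ = -0.0423, Δλ = -106.249° = -1.8544 rad.
cos c = sin φ₁ sin φ₂ + cos φ₁ cos φ₂ cos Δλ = (0.9796)(-0.0423) + (0.2011)(0.9991)(-0.2798) = -0.09765,
so c = arccos(-0.09765) = 1.66860 rad.
So the angular separation is 95.60°.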